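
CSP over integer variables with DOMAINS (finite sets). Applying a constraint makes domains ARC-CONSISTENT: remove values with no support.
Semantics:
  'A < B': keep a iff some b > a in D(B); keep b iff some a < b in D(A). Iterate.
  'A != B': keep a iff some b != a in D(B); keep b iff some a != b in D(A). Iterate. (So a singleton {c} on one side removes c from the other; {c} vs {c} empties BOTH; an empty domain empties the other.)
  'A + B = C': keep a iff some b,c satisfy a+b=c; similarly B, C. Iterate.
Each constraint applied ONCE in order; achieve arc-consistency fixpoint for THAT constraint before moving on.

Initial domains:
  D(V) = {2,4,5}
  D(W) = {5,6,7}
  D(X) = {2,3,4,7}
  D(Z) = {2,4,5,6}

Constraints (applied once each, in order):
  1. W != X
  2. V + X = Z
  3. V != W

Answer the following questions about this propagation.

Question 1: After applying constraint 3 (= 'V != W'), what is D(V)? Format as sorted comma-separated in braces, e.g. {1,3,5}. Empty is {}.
Constraint 1 (W != X) on D(W)={5,6,7} D(X)={2,3,4,7}: no change
Constraint 2 (V + X = Z) on D(V)={2,4,5} D(X)={2,3,4,7} D(Z)={2,4,5,6}: V {2,4,5}->{2,4}; X {2,3,4,7}->{2,3,4}; Z {2,4,5,6}->{4,5,6}
Constraint 3 (V != W) on D(V)={2,4} D(W)={5,6,7}: no change
So after constraint 3: D(V) = {2,4}

Answer: {2,4}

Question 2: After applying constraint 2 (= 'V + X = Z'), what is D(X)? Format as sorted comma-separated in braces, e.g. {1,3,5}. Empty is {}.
Answer: {2,3,4}

Derivation:
Constraint 1 (W != X) on D(W)={5,6,7} D(X)={2,3,4,7}: no change
Constraint 2 (V + X = Z) on D(V)={2,4,5} D(X)={2,3,4,7} D(Z)={2,4,5,6}: V {2,4,5}->{2,4}; X {2,3,4,7}->{2,3,4}; Z {2,4,5,6}->{4,5,6}
So after constraint 2: D(X) = {2,3,4}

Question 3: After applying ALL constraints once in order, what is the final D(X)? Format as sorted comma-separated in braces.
Constraint 1 (W != X) on D(W)={5,6,7} D(X)={2,3,4,7}: no change
Constraint 2 (V + X = Z) on D(V)={2,4,5} D(X)={2,3,4,7} D(Z)={2,4,5,6}: V {2,4,5}->{2,4}; X {2,3,4,7}->{2,3,4}; Z {2,4,5,6}->{4,5,6}
Constraint 3 (V != W) on D(V)={2,4} D(W)={5,6,7}: no change
So after all 3 constraints: D(X) = {2,3,4}

Answer: {2,3,4}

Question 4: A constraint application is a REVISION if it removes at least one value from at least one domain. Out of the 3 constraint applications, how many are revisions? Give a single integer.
Answer: 1

Derivation:
Constraint 1 (W != X) on D(W)={5,6,7} D(X)={2,3,4,7}: no change => not a revision
Constraint 2 (V + X = Z) on D(V)={2,4,5} D(X)={2,3,4,7} D(Z)={2,4,5,6}: V {2,4,5}->{2,4}; X {2,3,4,7}->{2,3,4}; Z {2,4,5,6}->{4,5,6} => REVISION
Constraint 3 (V != W) on D(V)={2,4} D(W)={5,6,7}: no change => not a revision
Total revisions = 1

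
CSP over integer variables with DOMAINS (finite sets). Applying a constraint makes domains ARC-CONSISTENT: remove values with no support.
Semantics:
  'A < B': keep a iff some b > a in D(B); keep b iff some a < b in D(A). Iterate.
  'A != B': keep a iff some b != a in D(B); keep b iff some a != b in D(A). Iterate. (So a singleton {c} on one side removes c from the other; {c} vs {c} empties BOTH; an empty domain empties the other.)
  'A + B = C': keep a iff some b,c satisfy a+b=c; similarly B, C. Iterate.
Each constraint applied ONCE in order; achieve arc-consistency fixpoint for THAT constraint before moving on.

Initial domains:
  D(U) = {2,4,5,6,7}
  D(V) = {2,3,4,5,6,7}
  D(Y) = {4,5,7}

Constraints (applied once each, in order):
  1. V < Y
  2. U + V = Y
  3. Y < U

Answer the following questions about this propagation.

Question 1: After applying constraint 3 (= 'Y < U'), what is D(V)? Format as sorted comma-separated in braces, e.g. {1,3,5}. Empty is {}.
Constraint 1 (V < Y) on D(V)={2,3,4,5,6,7} D(Y)={4,5,7}: V {2,3,4,5,6,7}->{2,3,4,5,6}
Constraint 2 (U + V = Y) on D(U)={2,4,5,6,7} D(V)={2,3,4,5,6} D(Y)={4,5,7}: U {2,4,5,6,7}->{2,4,5}; V {2,3,4,5,6}->{2,3,5}
Constraint 3 (Y < U) on D(Y)={4,5,7} D(U)={2,4,5}: Y {4,5,7}->{4}; U {2,4,5}->{5}
So after constraint 3: D(V) = {2,3,5}

Answer: {2,3,5}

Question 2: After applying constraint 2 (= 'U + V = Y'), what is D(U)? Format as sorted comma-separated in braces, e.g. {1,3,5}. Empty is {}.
Answer: {2,4,5}

Derivation:
Constraint 1 (V < Y) on D(V)={2,3,4,5,6,7} D(Y)={4,5,7}: V {2,3,4,5,6,7}->{2,3,4,5,6}
Constraint 2 (U + V = Y) on D(U)={2,4,5,6,7} D(V)={2,3,4,5,6} D(Y)={4,5,7}: U {2,4,5,6,7}->{2,4,5}; V {2,3,4,5,6}->{2,3,5}
So after constraint 2: D(U) = {2,4,5}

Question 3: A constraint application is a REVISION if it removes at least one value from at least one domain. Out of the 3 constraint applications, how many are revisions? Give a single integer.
Answer: 3

Derivation:
Constraint 1 (V < Y) on D(V)={2,3,4,5,6,7} D(Y)={4,5,7}: V {2,3,4,5,6,7}->{2,3,4,5,6} => REVISION
Constraint 2 (U + V = Y) on D(U)={2,4,5,6,7} D(V)={2,3,4,5,6} D(Y)={4,5,7}: U {2,4,5,6,7}->{2,4,5}; V {2,3,4,5,6}->{2,3,5} => REVISION
Constraint 3 (Y < U) on D(Y)={4,5,7} D(U)={2,4,5}: Y {4,5,7}->{4}; U {2,4,5}->{5} => REVISION
Total revisions = 3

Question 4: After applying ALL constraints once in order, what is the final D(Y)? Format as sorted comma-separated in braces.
Answer: {4}

Derivation:
Constraint 1 (V < Y) on D(V)={2,3,4,5,6,7} D(Y)={4,5,7}: V {2,3,4,5,6,7}->{2,3,4,5,6}
Constraint 2 (U + V = Y) on D(U)={2,4,5,6,7} D(V)={2,3,4,5,6} D(Y)={4,5,7}: U {2,4,5,6,7}->{2,4,5}; V {2,3,4,5,6}->{2,3,5}
Constraint 3 (Y < U) on D(Y)={4,5,7} D(U)={2,4,5}: Y {4,5,7}->{4}; U {2,4,5}->{5}
So after all 3 constraints: D(Y) = {4}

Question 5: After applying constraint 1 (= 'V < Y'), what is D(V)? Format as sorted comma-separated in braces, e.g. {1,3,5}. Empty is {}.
Constraint 1 (V < Y) on D(V)={2,3,4,5,6,7} D(Y)={4,5,7}: V {2,3,4,5,6,7}->{2,3,4,5,6}
So after constraint 1: D(V) = {2,3,4,5,6}

Answer: {2,3,4,5,6}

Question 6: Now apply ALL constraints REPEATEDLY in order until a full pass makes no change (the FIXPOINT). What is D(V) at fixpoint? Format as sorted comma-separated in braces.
pass 0 (initial): D(V)={2,3,4,5,6,7}
pass 1: U {2,4,5,6,7}->{5}; V {2,3,4,5,6,7}->{2,3,5}; Y {4,5,7}->{4}
pass 2: U {5}->{}; V {2,3,5}->{}; Y {4}->{}
pass 3: no change
Fixpoint after 3 passes: D(V) = {}

Answer: {}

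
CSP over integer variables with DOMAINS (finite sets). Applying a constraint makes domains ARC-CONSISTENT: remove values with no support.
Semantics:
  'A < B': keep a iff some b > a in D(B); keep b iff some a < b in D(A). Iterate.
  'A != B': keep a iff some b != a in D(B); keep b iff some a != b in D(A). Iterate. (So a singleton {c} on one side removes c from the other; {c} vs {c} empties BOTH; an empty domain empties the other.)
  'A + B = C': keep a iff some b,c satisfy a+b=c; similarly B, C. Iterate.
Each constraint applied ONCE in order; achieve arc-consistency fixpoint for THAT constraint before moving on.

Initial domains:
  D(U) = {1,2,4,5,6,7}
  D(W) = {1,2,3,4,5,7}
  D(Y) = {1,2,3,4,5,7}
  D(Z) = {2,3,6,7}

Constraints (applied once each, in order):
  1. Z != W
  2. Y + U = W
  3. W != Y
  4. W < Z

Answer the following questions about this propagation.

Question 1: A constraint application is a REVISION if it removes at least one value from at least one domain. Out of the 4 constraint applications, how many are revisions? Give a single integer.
Answer: 2

Derivation:
Constraint 1 (Z != W) on D(Z)={2,3,6,7} D(W)={1,2,3,4,5,7}: no change => not a revision
Constraint 2 (Y + U = W) on D(Y)={1,2,3,4,5,7} D(U)={1,2,4,5,6,7} D(W)={1,2,3,4,5,7}: Y {1,2,3,4,5,7}->{1,2,3,4,5}; U {1,2,4,5,6,7}->{1,2,4,5,6}; W {1,2,3,4,5,7}->{2,3,4,5,7} => REVISION
Constraint 3 (W != Y) on D(W)={2,3,4,5,7} D(Y)={1,2,3,4,5}: no change => not a revision
Constraint 4 (W < Z) on D(W)={2,3,4,5,7} D(Z)={2,3,6,7}: W {2,3,4,5,7}->{2,3,4,5}; Z {2,3,6,7}->{3,6,7} => REVISION
Total revisions = 2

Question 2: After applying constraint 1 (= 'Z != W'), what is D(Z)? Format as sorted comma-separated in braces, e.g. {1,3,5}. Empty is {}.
Answer: {2,3,6,7}

Derivation:
Constraint 1 (Z != W) on D(Z)={2,3,6,7} D(W)={1,2,3,4,5,7}: no change
So after constraint 1: D(Z) = {2,3,6,7}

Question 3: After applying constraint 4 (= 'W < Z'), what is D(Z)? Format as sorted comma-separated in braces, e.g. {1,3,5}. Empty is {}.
Constraint 1 (Z != W) on D(Z)={2,3,6,7} D(W)={1,2,3,4,5,7}: no change
Constraint 2 (Y + U = W) on D(Y)={1,2,3,4,5,7} D(U)={1,2,4,5,6,7} D(W)={1,2,3,4,5,7}: Y {1,2,3,4,5,7}->{1,2,3,4,5}; U {1,2,4,5,6,7}->{1,2,4,5,6}; W {1,2,3,4,5,7}->{2,3,4,5,7}
Constraint 3 (W != Y) on D(W)={2,3,4,5,7} D(Y)={1,2,3,4,5}: no change
Constraint 4 (W < Z) on D(W)={2,3,4,5,7} D(Z)={2,3,6,7}: W {2,3,4,5,7}->{2,3,4,5}; Z {2,3,6,7}->{3,6,7}
So after constraint 4: D(Z) = {3,6,7}

Answer: {3,6,7}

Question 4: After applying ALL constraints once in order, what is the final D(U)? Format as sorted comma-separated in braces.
Answer: {1,2,4,5,6}

Derivation:
Constraint 1 (Z != W) on D(Z)={2,3,6,7} D(W)={1,2,3,4,5,7}: no change
Constraint 2 (Y + U = W) on D(Y)={1,2,3,4,5,7} D(U)={1,2,4,5,6,7} D(W)={1,2,3,4,5,7}: Y {1,2,3,4,5,7}->{1,2,3,4,5}; U {1,2,4,5,6,7}->{1,2,4,5,6}; W {1,2,3,4,5,7}->{2,3,4,5,7}
Constraint 3 (W != Y) on D(W)={2,3,4,5,7} D(Y)={1,2,3,4,5}: no change
Constraint 4 (W < Z) on D(W)={2,3,4,5,7} D(Z)={2,3,6,7}: W {2,3,4,5,7}->{2,3,4,5}; Z {2,3,6,7}->{3,6,7}
So after all 4 constraints: D(U) = {1,2,4,5,6}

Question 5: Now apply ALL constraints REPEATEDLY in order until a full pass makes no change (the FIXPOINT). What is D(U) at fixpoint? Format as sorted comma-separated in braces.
Answer: {1,2,4}

Derivation:
pass 0 (initial): D(U)={1,2,4,5,6,7}
pass 1: U {1,2,4,5,6,7}->{1,2,4,5,6}; W {1,2,3,4,5,7}->{2,3,4,5}; Y {1,2,3,4,5,7}->{1,2,3,4,5}; Z {2,3,6,7}->{3,6,7}
pass 2: U {1,2,4,5,6}->{1,2,4}; Y {1,2,3,4,5}->{1,2,3,4}
pass 3: no change
Fixpoint after 3 passes: D(U) = {1,2,4}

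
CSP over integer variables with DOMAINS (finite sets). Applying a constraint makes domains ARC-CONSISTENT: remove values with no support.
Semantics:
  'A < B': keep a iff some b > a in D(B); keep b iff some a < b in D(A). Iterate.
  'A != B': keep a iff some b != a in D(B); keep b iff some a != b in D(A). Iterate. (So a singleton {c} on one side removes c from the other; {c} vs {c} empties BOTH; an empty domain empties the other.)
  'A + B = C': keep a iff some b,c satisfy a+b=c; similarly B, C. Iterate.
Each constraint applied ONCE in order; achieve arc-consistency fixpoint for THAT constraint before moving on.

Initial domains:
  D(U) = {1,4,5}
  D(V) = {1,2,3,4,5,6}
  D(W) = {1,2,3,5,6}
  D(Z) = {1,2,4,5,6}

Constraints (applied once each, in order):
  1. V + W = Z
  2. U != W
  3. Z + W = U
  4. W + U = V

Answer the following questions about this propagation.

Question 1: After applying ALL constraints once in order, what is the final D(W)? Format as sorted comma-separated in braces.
Answer: {1}

Derivation:
Constraint 1 (V + W = Z) on D(V)={1,2,3,4,5,6} D(W)={1,2,3,5,6} D(Z)={1,2,4,5,6}: V {1,2,3,4,5,6}->{1,2,3,4,5}; W {1,2,3,5,6}->{1,2,3,5}; Z {1,2,4,5,6}->{2,4,5,6}
Constraint 2 (U != W) on D(U)={1,4,5} D(W)={1,2,3,5}: no change
Constraint 3 (Z + W = U) on D(Z)={2,4,5,6} D(W)={1,2,3,5} D(U)={1,4,5}: Z {2,4,5,6}->{2,4}; W {1,2,3,5}->{1,2,3}; U {1,4,5}->{4,5}
Constraint 4 (W + U = V) on D(W)={1,2,3} D(U)={4,5} D(V)={1,2,3,4,5}: W {1,2,3}->{1}; U {4,5}->{4}; V {1,2,3,4,5}->{5}
So after all 4 constraints: D(W) = {1}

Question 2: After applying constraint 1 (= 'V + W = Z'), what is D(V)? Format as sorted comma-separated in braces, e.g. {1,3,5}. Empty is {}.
Constraint 1 (V + W = Z) on D(V)={1,2,3,4,5,6} D(W)={1,2,3,5,6} D(Z)={1,2,4,5,6}: V {1,2,3,4,5,6}->{1,2,3,4,5}; W {1,2,3,5,6}->{1,2,3,5}; Z {1,2,4,5,6}->{2,4,5,6}
So after constraint 1: D(V) = {1,2,3,4,5}

Answer: {1,2,3,4,5}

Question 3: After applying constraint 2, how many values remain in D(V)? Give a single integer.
Answer: 5

Derivation:
Constraint 1 (V + W = Z) on D(V)={1,2,3,4,5,6} D(W)={1,2,3,5,6} D(Z)={1,2,4,5,6}: V {1,2,3,4,5,6}->{1,2,3,4,5}; W {1,2,3,5,6}->{1,2,3,5}; Z {1,2,4,5,6}->{2,4,5,6}
Constraint 2 (U != W) on D(U)={1,4,5} D(W)={1,2,3,5}: no change
So after constraint 2: D(V)={1,2,3,4,5}, size = 5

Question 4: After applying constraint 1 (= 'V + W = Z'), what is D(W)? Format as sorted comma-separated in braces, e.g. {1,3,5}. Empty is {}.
Constraint 1 (V + W = Z) on D(V)={1,2,3,4,5,6} D(W)={1,2,3,5,6} D(Z)={1,2,4,5,6}: V {1,2,3,4,5,6}->{1,2,3,4,5}; W {1,2,3,5,6}->{1,2,3,5}; Z {1,2,4,5,6}->{2,4,5,6}
So after constraint 1: D(W) = {1,2,3,5}

Answer: {1,2,3,5}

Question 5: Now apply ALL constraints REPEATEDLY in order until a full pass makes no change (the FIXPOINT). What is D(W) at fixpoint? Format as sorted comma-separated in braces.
pass 0 (initial): D(W)={1,2,3,5,6}
pass 1: U {1,4,5}->{4}; V {1,2,3,4,5,6}->{5}; W {1,2,3,5,6}->{1}; Z {1,2,4,5,6}->{2,4}
pass 2: U {4}->{}; V {5}->{}; W {1}->{}; Z {2,4}->{}
pass 3: no change
Fixpoint after 3 passes: D(W) = {}

Answer: {}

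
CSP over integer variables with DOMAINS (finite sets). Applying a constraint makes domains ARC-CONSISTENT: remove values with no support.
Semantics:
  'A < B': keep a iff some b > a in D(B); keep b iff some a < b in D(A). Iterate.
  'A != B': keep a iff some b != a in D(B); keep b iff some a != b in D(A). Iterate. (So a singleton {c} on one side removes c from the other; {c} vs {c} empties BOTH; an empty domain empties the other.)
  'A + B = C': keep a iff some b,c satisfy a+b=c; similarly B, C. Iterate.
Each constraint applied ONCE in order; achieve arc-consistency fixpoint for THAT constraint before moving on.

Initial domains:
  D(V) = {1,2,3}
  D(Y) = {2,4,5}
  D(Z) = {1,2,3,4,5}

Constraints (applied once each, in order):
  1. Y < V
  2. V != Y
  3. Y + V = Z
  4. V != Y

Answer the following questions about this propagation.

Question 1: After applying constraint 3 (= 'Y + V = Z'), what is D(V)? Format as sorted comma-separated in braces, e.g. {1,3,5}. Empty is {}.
Answer: {3}

Derivation:
Constraint 1 (Y < V) on D(Y)={2,4,5} D(V)={1,2,3}: Y {2,4,5}->{2}; V {1,2,3}->{3}
Constraint 2 (V != Y) on D(V)={3} D(Y)={2}: no change
Constraint 3 (Y + V = Z) on D(Y)={2} D(V)={3} D(Z)={1,2,3,4,5}: Z {1,2,3,4,5}->{5}
So after constraint 3: D(V) = {3}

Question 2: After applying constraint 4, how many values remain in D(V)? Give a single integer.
Constraint 1 (Y < V) on D(Y)={2,4,5} D(V)={1,2,3}: Y {2,4,5}->{2}; V {1,2,3}->{3}
Constraint 2 (V != Y) on D(V)={3} D(Y)={2}: no change
Constraint 3 (Y + V = Z) on D(Y)={2} D(V)={3} D(Z)={1,2,3,4,5}: Z {1,2,3,4,5}->{5}
Constraint 4 (V != Y) on D(V)={3} D(Y)={2}: no change
So after constraint 4: D(V)={3}, size = 1

Answer: 1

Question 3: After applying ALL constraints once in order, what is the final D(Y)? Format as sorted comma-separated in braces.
Answer: {2}

Derivation:
Constraint 1 (Y < V) on D(Y)={2,4,5} D(V)={1,2,3}: Y {2,4,5}->{2}; V {1,2,3}->{3}
Constraint 2 (V != Y) on D(V)={3} D(Y)={2}: no change
Constraint 3 (Y + V = Z) on D(Y)={2} D(V)={3} D(Z)={1,2,3,4,5}: Z {1,2,3,4,5}->{5}
Constraint 4 (V != Y) on D(V)={3} D(Y)={2}: no change
So after all 4 constraints: D(Y) = {2}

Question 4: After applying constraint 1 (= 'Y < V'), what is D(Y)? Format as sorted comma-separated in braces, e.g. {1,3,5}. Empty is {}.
Answer: {2}

Derivation:
Constraint 1 (Y < V) on D(Y)={2,4,5} D(V)={1,2,3}: Y {2,4,5}->{2}; V {1,2,3}->{3}
So after constraint 1: D(Y) = {2}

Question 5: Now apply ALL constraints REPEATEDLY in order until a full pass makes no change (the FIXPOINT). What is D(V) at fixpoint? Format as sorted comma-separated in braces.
Answer: {3}

Derivation:
pass 0 (initial): D(V)={1,2,3}
pass 1: V {1,2,3}->{3}; Y {2,4,5}->{2}; Z {1,2,3,4,5}->{5}
pass 2: no change
Fixpoint after 2 passes: D(V) = {3}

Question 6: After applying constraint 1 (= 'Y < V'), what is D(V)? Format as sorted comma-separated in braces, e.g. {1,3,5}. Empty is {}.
Answer: {3}

Derivation:
Constraint 1 (Y < V) on D(Y)={2,4,5} D(V)={1,2,3}: Y {2,4,5}->{2}; V {1,2,3}->{3}
So after constraint 1: D(V) = {3}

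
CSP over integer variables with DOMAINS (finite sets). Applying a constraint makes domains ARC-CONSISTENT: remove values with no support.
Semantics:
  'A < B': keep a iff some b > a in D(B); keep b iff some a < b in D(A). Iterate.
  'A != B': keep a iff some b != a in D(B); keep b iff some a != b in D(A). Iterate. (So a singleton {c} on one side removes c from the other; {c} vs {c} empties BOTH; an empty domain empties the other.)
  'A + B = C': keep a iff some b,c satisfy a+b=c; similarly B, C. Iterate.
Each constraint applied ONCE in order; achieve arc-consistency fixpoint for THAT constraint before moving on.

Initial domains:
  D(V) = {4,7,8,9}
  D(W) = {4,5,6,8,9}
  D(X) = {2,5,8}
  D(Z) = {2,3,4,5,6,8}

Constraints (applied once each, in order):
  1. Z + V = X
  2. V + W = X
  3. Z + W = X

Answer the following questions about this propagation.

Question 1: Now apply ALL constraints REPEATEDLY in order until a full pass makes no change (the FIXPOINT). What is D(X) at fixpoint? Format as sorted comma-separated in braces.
pass 0 (initial): D(X)={2,5,8}
pass 1: V {4,7,8,9}->{4}; W {4,5,6,8,9}->{4}; X {2,5,8}->{8}; Z {2,3,4,5,6,8}->{4}
pass 2: no change
Fixpoint after 2 passes: D(X) = {8}

Answer: {8}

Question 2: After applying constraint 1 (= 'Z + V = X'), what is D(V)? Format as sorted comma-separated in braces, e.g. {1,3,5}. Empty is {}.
Constraint 1 (Z + V = X) on D(Z)={2,3,4,5,6,8} D(V)={4,7,8,9} D(X)={2,5,8}: Z {2,3,4,5,6,8}->{4}; V {4,7,8,9}->{4}; X {2,5,8}->{8}
So after constraint 1: D(V) = {4}

Answer: {4}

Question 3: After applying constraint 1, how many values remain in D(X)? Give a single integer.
Constraint 1 (Z + V = X) on D(Z)={2,3,4,5,6,8} D(V)={4,7,8,9} D(X)={2,5,8}: Z {2,3,4,5,6,8}->{4}; V {4,7,8,9}->{4}; X {2,5,8}->{8}
So after constraint 1: D(X)={8}, size = 1

Answer: 1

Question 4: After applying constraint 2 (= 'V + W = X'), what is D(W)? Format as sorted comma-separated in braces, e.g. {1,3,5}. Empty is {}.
Answer: {4}

Derivation:
Constraint 1 (Z + V = X) on D(Z)={2,3,4,5,6,8} D(V)={4,7,8,9} D(X)={2,5,8}: Z {2,3,4,5,6,8}->{4}; V {4,7,8,9}->{4}; X {2,5,8}->{8}
Constraint 2 (V + W = X) on D(V)={4} D(W)={4,5,6,8,9} D(X)={8}: W {4,5,6,8,9}->{4}
So after constraint 2: D(W) = {4}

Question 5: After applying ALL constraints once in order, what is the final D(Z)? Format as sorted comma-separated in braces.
Constraint 1 (Z + V = X) on D(Z)={2,3,4,5,6,8} D(V)={4,7,8,9} D(X)={2,5,8}: Z {2,3,4,5,6,8}->{4}; V {4,7,8,9}->{4}; X {2,5,8}->{8}
Constraint 2 (V + W = X) on D(V)={4} D(W)={4,5,6,8,9} D(X)={8}: W {4,5,6,8,9}->{4}
Constraint 3 (Z + W = X) on D(Z)={4} D(W)={4} D(X)={8}: no change
So after all 3 constraints: D(Z) = {4}

Answer: {4}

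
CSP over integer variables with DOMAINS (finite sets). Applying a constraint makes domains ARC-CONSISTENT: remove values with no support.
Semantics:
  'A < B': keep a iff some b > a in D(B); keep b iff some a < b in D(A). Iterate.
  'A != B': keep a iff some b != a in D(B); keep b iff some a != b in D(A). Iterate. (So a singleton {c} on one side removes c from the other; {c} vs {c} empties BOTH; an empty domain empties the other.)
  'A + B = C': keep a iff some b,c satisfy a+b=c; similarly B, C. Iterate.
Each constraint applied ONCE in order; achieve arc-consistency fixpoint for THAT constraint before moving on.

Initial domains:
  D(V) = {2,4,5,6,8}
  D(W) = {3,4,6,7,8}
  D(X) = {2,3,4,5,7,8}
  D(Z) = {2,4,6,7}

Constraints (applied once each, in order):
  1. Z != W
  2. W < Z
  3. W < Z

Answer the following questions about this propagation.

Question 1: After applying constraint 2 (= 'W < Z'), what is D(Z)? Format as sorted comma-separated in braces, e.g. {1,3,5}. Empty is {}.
Constraint 1 (Z != W) on D(Z)={2,4,6,7} D(W)={3,4,6,7,8}: no change
Constraint 2 (W < Z) on D(W)={3,4,6,7,8} D(Z)={2,4,6,7}: W {3,4,6,7,8}->{3,4,6}; Z {2,4,6,7}->{4,6,7}
So after constraint 2: D(Z) = {4,6,7}

Answer: {4,6,7}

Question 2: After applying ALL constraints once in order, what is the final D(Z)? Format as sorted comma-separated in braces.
Constraint 1 (Z != W) on D(Z)={2,4,6,7} D(W)={3,4,6,7,8}: no change
Constraint 2 (W < Z) on D(W)={3,4,6,7,8} D(Z)={2,4,6,7}: W {3,4,6,7,8}->{3,4,6}; Z {2,4,6,7}->{4,6,7}
Constraint 3 (W < Z) on D(W)={3,4,6} D(Z)={4,6,7}: no change
So after all 3 constraints: D(Z) = {4,6,7}

Answer: {4,6,7}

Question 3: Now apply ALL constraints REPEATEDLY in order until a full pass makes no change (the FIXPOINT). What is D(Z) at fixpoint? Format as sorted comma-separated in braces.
Answer: {4,6,7}

Derivation:
pass 0 (initial): D(Z)={2,4,6,7}
pass 1: W {3,4,6,7,8}->{3,4,6}; Z {2,4,6,7}->{4,6,7}
pass 2: no change
Fixpoint after 2 passes: D(Z) = {4,6,7}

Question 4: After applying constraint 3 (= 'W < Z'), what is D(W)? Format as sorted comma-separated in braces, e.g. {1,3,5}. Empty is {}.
Answer: {3,4,6}

Derivation:
Constraint 1 (Z != W) on D(Z)={2,4,6,7} D(W)={3,4,6,7,8}: no change
Constraint 2 (W < Z) on D(W)={3,4,6,7,8} D(Z)={2,4,6,7}: W {3,4,6,7,8}->{3,4,6}; Z {2,4,6,7}->{4,6,7}
Constraint 3 (W < Z) on D(W)={3,4,6} D(Z)={4,6,7}: no change
So after constraint 3: D(W) = {3,4,6}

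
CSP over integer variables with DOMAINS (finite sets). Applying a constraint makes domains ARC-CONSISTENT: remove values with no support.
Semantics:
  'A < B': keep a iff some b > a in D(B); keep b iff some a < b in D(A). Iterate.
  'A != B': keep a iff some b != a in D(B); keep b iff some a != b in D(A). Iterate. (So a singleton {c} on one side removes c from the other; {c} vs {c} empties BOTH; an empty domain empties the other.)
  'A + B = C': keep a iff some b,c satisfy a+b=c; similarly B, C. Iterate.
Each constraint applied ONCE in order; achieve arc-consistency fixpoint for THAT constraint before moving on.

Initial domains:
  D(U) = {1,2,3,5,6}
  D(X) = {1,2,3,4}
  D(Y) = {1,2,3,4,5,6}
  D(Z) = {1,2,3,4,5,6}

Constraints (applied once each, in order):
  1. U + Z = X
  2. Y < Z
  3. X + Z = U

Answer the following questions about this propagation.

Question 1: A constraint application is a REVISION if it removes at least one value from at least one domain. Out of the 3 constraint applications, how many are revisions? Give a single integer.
Answer: 3

Derivation:
Constraint 1 (U + Z = X) on D(U)={1,2,3,5,6} D(Z)={1,2,3,4,5,6} D(X)={1,2,3,4}: U {1,2,3,5,6}->{1,2,3}; Z {1,2,3,4,5,6}->{1,2,3}; X {1,2,3,4}->{2,3,4} => REVISION
Constraint 2 (Y < Z) on D(Y)={1,2,3,4,5,6} D(Z)={1,2,3}: Y {1,2,3,4,5,6}->{1,2}; Z {1,2,3}->{2,3} => REVISION
Constraint 3 (X + Z = U) on D(X)={2,3,4} D(Z)={2,3} D(U)={1,2,3}: X {2,3,4}->{}; Z {2,3}->{}; U {1,2,3}->{} => REVISION
Total revisions = 3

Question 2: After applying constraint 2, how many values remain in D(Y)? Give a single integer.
Answer: 2

Derivation:
Constraint 1 (U + Z = X) on D(U)={1,2,3,5,6} D(Z)={1,2,3,4,5,6} D(X)={1,2,3,4}: U {1,2,3,5,6}->{1,2,3}; Z {1,2,3,4,5,6}->{1,2,3}; X {1,2,3,4}->{2,3,4}
Constraint 2 (Y < Z) on D(Y)={1,2,3,4,5,6} D(Z)={1,2,3}: Y {1,2,3,4,5,6}->{1,2}; Z {1,2,3}->{2,3}
So after constraint 2: D(Y)={1,2}, size = 2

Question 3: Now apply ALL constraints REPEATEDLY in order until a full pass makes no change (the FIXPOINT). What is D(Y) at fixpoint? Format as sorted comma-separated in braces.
Answer: {}

Derivation:
pass 0 (initial): D(Y)={1,2,3,4,5,6}
pass 1: U {1,2,3,5,6}->{}; X {1,2,3,4}->{}; Y {1,2,3,4,5,6}->{1,2}; Z {1,2,3,4,5,6}->{}
pass 2: Y {1,2}->{}
pass 3: no change
Fixpoint after 3 passes: D(Y) = {}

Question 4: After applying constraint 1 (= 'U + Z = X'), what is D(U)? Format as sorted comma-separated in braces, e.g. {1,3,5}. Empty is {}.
Answer: {1,2,3}

Derivation:
Constraint 1 (U + Z = X) on D(U)={1,2,3,5,6} D(Z)={1,2,3,4,5,6} D(X)={1,2,3,4}: U {1,2,3,5,6}->{1,2,3}; Z {1,2,3,4,5,6}->{1,2,3}; X {1,2,3,4}->{2,3,4}
So after constraint 1: D(U) = {1,2,3}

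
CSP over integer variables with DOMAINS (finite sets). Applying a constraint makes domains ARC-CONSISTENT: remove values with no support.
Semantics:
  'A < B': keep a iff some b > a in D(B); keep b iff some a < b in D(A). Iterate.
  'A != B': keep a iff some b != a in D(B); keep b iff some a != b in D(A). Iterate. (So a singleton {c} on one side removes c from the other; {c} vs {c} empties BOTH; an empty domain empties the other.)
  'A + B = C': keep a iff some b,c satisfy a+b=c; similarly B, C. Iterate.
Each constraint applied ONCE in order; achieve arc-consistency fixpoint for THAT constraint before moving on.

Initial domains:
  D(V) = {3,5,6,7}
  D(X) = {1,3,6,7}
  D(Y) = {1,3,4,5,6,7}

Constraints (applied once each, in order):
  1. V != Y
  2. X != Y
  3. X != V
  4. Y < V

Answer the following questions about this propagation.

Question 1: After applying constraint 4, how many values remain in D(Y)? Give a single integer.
Answer: 5

Derivation:
Constraint 1 (V != Y) on D(V)={3,5,6,7} D(Y)={1,3,4,5,6,7}: no change
Constraint 2 (X != Y) on D(X)={1,3,6,7} D(Y)={1,3,4,5,6,7}: no change
Constraint 3 (X != V) on D(X)={1,3,6,7} D(V)={3,5,6,7}: no change
Constraint 4 (Y < V) on D(Y)={1,3,4,5,6,7} D(V)={3,5,6,7}: Y {1,3,4,5,6,7}->{1,3,4,5,6}
So after constraint 4: D(Y)={1,3,4,5,6}, size = 5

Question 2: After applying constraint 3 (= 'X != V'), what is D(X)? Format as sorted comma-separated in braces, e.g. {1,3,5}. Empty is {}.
Constraint 1 (V != Y) on D(V)={3,5,6,7} D(Y)={1,3,4,5,6,7}: no change
Constraint 2 (X != Y) on D(X)={1,3,6,7} D(Y)={1,3,4,5,6,7}: no change
Constraint 3 (X != V) on D(X)={1,3,6,7} D(V)={3,5,6,7}: no change
So after constraint 3: D(X) = {1,3,6,7}

Answer: {1,3,6,7}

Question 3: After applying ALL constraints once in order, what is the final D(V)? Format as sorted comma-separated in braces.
Constraint 1 (V != Y) on D(V)={3,5,6,7} D(Y)={1,3,4,5,6,7}: no change
Constraint 2 (X != Y) on D(X)={1,3,6,7} D(Y)={1,3,4,5,6,7}: no change
Constraint 3 (X != V) on D(X)={1,3,6,7} D(V)={3,5,6,7}: no change
Constraint 4 (Y < V) on D(Y)={1,3,4,5,6,7} D(V)={3,5,6,7}: Y {1,3,4,5,6,7}->{1,3,4,5,6}
So after all 4 constraints: D(V) = {3,5,6,7}

Answer: {3,5,6,7}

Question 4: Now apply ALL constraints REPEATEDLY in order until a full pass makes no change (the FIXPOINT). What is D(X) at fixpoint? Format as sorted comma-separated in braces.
pass 0 (initial): D(X)={1,3,6,7}
pass 1: Y {1,3,4,5,6,7}->{1,3,4,5,6}
pass 2: no change
Fixpoint after 2 passes: D(X) = {1,3,6,7}

Answer: {1,3,6,7}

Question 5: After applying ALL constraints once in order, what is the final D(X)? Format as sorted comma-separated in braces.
Answer: {1,3,6,7}

Derivation:
Constraint 1 (V != Y) on D(V)={3,5,6,7} D(Y)={1,3,4,5,6,7}: no change
Constraint 2 (X != Y) on D(X)={1,3,6,7} D(Y)={1,3,4,5,6,7}: no change
Constraint 3 (X != V) on D(X)={1,3,6,7} D(V)={3,5,6,7}: no change
Constraint 4 (Y < V) on D(Y)={1,3,4,5,6,7} D(V)={3,5,6,7}: Y {1,3,4,5,6,7}->{1,3,4,5,6}
So after all 4 constraints: D(X) = {1,3,6,7}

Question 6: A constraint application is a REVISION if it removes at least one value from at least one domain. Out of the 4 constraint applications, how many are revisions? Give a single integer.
Constraint 1 (V != Y) on D(V)={3,5,6,7} D(Y)={1,3,4,5,6,7}: no change => not a revision
Constraint 2 (X != Y) on D(X)={1,3,6,7} D(Y)={1,3,4,5,6,7}: no change => not a revision
Constraint 3 (X != V) on D(X)={1,3,6,7} D(V)={3,5,6,7}: no change => not a revision
Constraint 4 (Y < V) on D(Y)={1,3,4,5,6,7} D(V)={3,5,6,7}: Y {1,3,4,5,6,7}->{1,3,4,5,6} => REVISION
Total revisions = 1

Answer: 1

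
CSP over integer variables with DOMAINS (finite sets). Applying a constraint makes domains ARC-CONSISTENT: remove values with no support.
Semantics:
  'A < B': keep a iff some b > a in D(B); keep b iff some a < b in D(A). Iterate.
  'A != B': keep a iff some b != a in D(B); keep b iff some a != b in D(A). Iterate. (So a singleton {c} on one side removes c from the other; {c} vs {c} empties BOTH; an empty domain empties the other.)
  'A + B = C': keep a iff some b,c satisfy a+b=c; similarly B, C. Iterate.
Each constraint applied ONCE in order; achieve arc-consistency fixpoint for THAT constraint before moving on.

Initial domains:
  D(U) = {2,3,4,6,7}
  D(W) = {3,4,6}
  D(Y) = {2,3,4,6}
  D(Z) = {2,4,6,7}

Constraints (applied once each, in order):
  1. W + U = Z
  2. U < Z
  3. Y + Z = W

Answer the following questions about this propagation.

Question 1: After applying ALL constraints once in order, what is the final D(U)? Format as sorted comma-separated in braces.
Answer: {2,3,4}

Derivation:
Constraint 1 (W + U = Z) on D(W)={3,4,6} D(U)={2,3,4,6,7} D(Z)={2,4,6,7}: W {3,4,6}->{3,4}; U {2,3,4,6,7}->{2,3,4}; Z {2,4,6,7}->{6,7}
Constraint 2 (U < Z) on D(U)={2,3,4} D(Z)={6,7}: no change
Constraint 3 (Y + Z = W) on D(Y)={2,3,4,6} D(Z)={6,7} D(W)={3,4}: Y {2,3,4,6}->{}; Z {6,7}->{}; W {3,4}->{}
So after all 3 constraints: D(U) = {2,3,4}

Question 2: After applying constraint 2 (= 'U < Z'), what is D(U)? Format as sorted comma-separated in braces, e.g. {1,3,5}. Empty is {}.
Constraint 1 (W + U = Z) on D(W)={3,4,6} D(U)={2,3,4,6,7} D(Z)={2,4,6,7}: W {3,4,6}->{3,4}; U {2,3,4,6,7}->{2,3,4}; Z {2,4,6,7}->{6,7}
Constraint 2 (U < Z) on D(U)={2,3,4} D(Z)={6,7}: no change
So after constraint 2: D(U) = {2,3,4}

Answer: {2,3,4}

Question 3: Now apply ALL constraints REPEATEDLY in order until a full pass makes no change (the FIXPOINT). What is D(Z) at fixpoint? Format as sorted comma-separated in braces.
pass 0 (initial): D(Z)={2,4,6,7}
pass 1: U {2,3,4,6,7}->{2,3,4}; W {3,4,6}->{}; Y {2,3,4,6}->{}; Z {2,4,6,7}->{}
pass 2: U {2,3,4}->{}
pass 3: no change
Fixpoint after 3 passes: D(Z) = {}

Answer: {}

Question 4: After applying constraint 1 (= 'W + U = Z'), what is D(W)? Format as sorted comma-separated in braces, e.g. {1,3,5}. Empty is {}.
Constraint 1 (W + U = Z) on D(W)={3,4,6} D(U)={2,3,4,6,7} D(Z)={2,4,6,7}: W {3,4,6}->{3,4}; U {2,3,4,6,7}->{2,3,4}; Z {2,4,6,7}->{6,7}
So after constraint 1: D(W) = {3,4}

Answer: {3,4}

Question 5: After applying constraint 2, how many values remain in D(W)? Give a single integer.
Answer: 2

Derivation:
Constraint 1 (W + U = Z) on D(W)={3,4,6} D(U)={2,3,4,6,7} D(Z)={2,4,6,7}: W {3,4,6}->{3,4}; U {2,3,4,6,7}->{2,3,4}; Z {2,4,6,7}->{6,7}
Constraint 2 (U < Z) on D(U)={2,3,4} D(Z)={6,7}: no change
So after constraint 2: D(W)={3,4}, size = 2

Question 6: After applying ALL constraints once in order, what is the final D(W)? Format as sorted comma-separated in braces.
Constraint 1 (W + U = Z) on D(W)={3,4,6} D(U)={2,3,4,6,7} D(Z)={2,4,6,7}: W {3,4,6}->{3,4}; U {2,3,4,6,7}->{2,3,4}; Z {2,4,6,7}->{6,7}
Constraint 2 (U < Z) on D(U)={2,3,4} D(Z)={6,7}: no change
Constraint 3 (Y + Z = W) on D(Y)={2,3,4,6} D(Z)={6,7} D(W)={3,4}: Y {2,3,4,6}->{}; Z {6,7}->{}; W {3,4}->{}
So after all 3 constraints: D(W) = {}

Answer: {}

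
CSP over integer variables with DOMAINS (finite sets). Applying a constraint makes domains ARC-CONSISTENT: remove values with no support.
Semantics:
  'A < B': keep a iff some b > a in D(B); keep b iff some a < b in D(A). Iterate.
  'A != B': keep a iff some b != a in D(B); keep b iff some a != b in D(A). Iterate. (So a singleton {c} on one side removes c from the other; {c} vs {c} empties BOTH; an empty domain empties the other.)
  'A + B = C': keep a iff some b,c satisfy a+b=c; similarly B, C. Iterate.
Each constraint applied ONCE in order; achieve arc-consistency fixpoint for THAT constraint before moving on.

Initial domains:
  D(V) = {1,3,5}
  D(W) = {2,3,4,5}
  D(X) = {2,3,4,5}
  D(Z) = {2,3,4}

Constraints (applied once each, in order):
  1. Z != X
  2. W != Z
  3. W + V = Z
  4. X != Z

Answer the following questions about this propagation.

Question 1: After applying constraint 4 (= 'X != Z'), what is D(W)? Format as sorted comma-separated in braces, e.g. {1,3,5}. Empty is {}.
Answer: {2,3}

Derivation:
Constraint 1 (Z != X) on D(Z)={2,3,4} D(X)={2,3,4,5}: no change
Constraint 2 (W != Z) on D(W)={2,3,4,5} D(Z)={2,3,4}: no change
Constraint 3 (W + V = Z) on D(W)={2,3,4,5} D(V)={1,3,5} D(Z)={2,3,4}: W {2,3,4,5}->{2,3}; V {1,3,5}->{1}; Z {2,3,4}->{3,4}
Constraint 4 (X != Z) on D(X)={2,3,4,5} D(Z)={3,4}: no change
So after constraint 4: D(W) = {2,3}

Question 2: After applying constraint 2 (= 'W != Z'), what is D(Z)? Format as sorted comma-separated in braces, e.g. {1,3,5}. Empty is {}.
Constraint 1 (Z != X) on D(Z)={2,3,4} D(X)={2,3,4,5}: no change
Constraint 2 (W != Z) on D(W)={2,3,4,5} D(Z)={2,3,4}: no change
So after constraint 2: D(Z) = {2,3,4}

Answer: {2,3,4}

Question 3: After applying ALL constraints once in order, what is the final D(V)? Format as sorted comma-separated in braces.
Answer: {1}

Derivation:
Constraint 1 (Z != X) on D(Z)={2,3,4} D(X)={2,3,4,5}: no change
Constraint 2 (W != Z) on D(W)={2,3,4,5} D(Z)={2,3,4}: no change
Constraint 3 (W + V = Z) on D(W)={2,3,4,5} D(V)={1,3,5} D(Z)={2,3,4}: W {2,3,4,5}->{2,3}; V {1,3,5}->{1}; Z {2,3,4}->{3,4}
Constraint 4 (X != Z) on D(X)={2,3,4,5} D(Z)={3,4}: no change
So after all 4 constraints: D(V) = {1}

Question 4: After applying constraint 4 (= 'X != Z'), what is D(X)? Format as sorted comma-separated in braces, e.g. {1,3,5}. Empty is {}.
Answer: {2,3,4,5}

Derivation:
Constraint 1 (Z != X) on D(Z)={2,3,4} D(X)={2,3,4,5}: no change
Constraint 2 (W != Z) on D(W)={2,3,4,5} D(Z)={2,3,4}: no change
Constraint 3 (W + V = Z) on D(W)={2,3,4,5} D(V)={1,3,5} D(Z)={2,3,4}: W {2,3,4,5}->{2,3}; V {1,3,5}->{1}; Z {2,3,4}->{3,4}
Constraint 4 (X != Z) on D(X)={2,3,4,5} D(Z)={3,4}: no change
So after constraint 4: D(X) = {2,3,4,5}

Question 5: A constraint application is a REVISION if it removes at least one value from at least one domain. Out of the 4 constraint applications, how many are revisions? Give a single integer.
Constraint 1 (Z != X) on D(Z)={2,3,4} D(X)={2,3,4,5}: no change => not a revision
Constraint 2 (W != Z) on D(W)={2,3,4,5} D(Z)={2,3,4}: no change => not a revision
Constraint 3 (W + V = Z) on D(W)={2,3,4,5} D(V)={1,3,5} D(Z)={2,3,4}: W {2,3,4,5}->{2,3}; V {1,3,5}->{1}; Z {2,3,4}->{3,4} => REVISION
Constraint 4 (X != Z) on D(X)={2,3,4,5} D(Z)={3,4}: no change => not a revision
Total revisions = 1

Answer: 1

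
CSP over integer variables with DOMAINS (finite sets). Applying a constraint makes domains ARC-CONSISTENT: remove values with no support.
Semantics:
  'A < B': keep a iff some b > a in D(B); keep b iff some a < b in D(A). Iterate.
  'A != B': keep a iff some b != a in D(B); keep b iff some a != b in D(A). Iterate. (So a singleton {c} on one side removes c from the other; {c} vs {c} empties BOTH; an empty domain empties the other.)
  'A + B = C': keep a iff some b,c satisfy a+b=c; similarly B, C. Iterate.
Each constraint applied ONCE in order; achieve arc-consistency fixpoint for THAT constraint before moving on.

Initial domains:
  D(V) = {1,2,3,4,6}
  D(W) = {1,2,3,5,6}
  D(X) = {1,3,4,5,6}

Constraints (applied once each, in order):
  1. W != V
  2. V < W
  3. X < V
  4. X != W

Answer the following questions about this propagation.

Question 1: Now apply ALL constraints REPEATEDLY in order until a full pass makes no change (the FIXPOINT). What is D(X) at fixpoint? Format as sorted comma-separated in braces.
Answer: {1,3}

Derivation:
pass 0 (initial): D(X)={1,3,4,5,6}
pass 1: V {1,2,3,4,6}->{2,3,4}; W {1,2,3,5,6}->{2,3,5,6}; X {1,3,4,5,6}->{1,3}
pass 2: W {2,3,5,6}->{3,5,6}
pass 3: no change
Fixpoint after 3 passes: D(X) = {1,3}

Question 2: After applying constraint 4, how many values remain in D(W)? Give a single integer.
Answer: 4

Derivation:
Constraint 1 (W != V) on D(W)={1,2,3,5,6} D(V)={1,2,3,4,6}: no change
Constraint 2 (V < W) on D(V)={1,2,3,4,6} D(W)={1,2,3,5,6}: V {1,2,3,4,6}->{1,2,3,4}; W {1,2,3,5,6}->{2,3,5,6}
Constraint 3 (X < V) on D(X)={1,3,4,5,6} D(V)={1,2,3,4}: X {1,3,4,5,6}->{1,3}; V {1,2,3,4}->{2,3,4}
Constraint 4 (X != W) on D(X)={1,3} D(W)={2,3,5,6}: no change
So after constraint 4: D(W)={2,3,5,6}, size = 4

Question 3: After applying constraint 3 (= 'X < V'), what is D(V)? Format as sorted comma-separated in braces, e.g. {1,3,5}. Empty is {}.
Constraint 1 (W != V) on D(W)={1,2,3,5,6} D(V)={1,2,3,4,6}: no change
Constraint 2 (V < W) on D(V)={1,2,3,4,6} D(W)={1,2,3,5,6}: V {1,2,3,4,6}->{1,2,3,4}; W {1,2,3,5,6}->{2,3,5,6}
Constraint 3 (X < V) on D(X)={1,3,4,5,6} D(V)={1,2,3,4}: X {1,3,4,5,6}->{1,3}; V {1,2,3,4}->{2,3,4}
So after constraint 3: D(V) = {2,3,4}

Answer: {2,3,4}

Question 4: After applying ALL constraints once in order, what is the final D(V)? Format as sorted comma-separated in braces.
Constraint 1 (W != V) on D(W)={1,2,3,5,6} D(V)={1,2,3,4,6}: no change
Constraint 2 (V < W) on D(V)={1,2,3,4,6} D(W)={1,2,3,5,6}: V {1,2,3,4,6}->{1,2,3,4}; W {1,2,3,5,6}->{2,3,5,6}
Constraint 3 (X < V) on D(X)={1,3,4,5,6} D(V)={1,2,3,4}: X {1,3,4,5,6}->{1,3}; V {1,2,3,4}->{2,3,4}
Constraint 4 (X != W) on D(X)={1,3} D(W)={2,3,5,6}: no change
So after all 4 constraints: D(V) = {2,3,4}

Answer: {2,3,4}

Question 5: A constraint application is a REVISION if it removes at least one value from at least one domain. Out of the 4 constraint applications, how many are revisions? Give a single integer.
Answer: 2

Derivation:
Constraint 1 (W != V) on D(W)={1,2,3,5,6} D(V)={1,2,3,4,6}: no change => not a revision
Constraint 2 (V < W) on D(V)={1,2,3,4,6} D(W)={1,2,3,5,6}: V {1,2,3,4,6}->{1,2,3,4}; W {1,2,3,5,6}->{2,3,5,6} => REVISION
Constraint 3 (X < V) on D(X)={1,3,4,5,6} D(V)={1,2,3,4}: X {1,3,4,5,6}->{1,3}; V {1,2,3,4}->{2,3,4} => REVISION
Constraint 4 (X != W) on D(X)={1,3} D(W)={2,3,5,6}: no change => not a revision
Total revisions = 2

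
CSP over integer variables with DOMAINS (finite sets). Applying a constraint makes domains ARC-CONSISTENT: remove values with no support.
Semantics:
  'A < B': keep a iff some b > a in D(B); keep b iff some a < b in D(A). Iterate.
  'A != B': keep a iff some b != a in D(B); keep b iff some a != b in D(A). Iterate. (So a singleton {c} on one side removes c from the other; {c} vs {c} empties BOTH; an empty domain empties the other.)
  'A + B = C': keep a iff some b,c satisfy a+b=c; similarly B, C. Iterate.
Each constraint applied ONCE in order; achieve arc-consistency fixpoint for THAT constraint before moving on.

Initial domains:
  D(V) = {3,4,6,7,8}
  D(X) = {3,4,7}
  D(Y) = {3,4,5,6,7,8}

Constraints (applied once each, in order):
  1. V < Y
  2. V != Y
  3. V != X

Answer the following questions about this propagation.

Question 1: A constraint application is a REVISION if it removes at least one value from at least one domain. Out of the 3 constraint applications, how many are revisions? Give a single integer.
Answer: 1

Derivation:
Constraint 1 (V < Y) on D(V)={3,4,6,7,8} D(Y)={3,4,5,6,7,8}: V {3,4,6,7,8}->{3,4,6,7}; Y {3,4,5,6,7,8}->{4,5,6,7,8} => REVISION
Constraint 2 (V != Y) on D(V)={3,4,6,7} D(Y)={4,5,6,7,8}: no change => not a revision
Constraint 3 (V != X) on D(V)={3,4,6,7} D(X)={3,4,7}: no change => not a revision
Total revisions = 1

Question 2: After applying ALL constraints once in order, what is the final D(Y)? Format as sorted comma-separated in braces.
Answer: {4,5,6,7,8}

Derivation:
Constraint 1 (V < Y) on D(V)={3,4,6,7,8} D(Y)={3,4,5,6,7,8}: V {3,4,6,7,8}->{3,4,6,7}; Y {3,4,5,6,7,8}->{4,5,6,7,8}
Constraint 2 (V != Y) on D(V)={3,4,6,7} D(Y)={4,5,6,7,8}: no change
Constraint 3 (V != X) on D(V)={3,4,6,7} D(X)={3,4,7}: no change
So after all 3 constraints: D(Y) = {4,5,6,7,8}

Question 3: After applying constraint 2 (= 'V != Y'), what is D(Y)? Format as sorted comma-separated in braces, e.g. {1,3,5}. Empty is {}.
Answer: {4,5,6,7,8}

Derivation:
Constraint 1 (V < Y) on D(V)={3,4,6,7,8} D(Y)={3,4,5,6,7,8}: V {3,4,6,7,8}->{3,4,6,7}; Y {3,4,5,6,7,8}->{4,5,6,7,8}
Constraint 2 (V != Y) on D(V)={3,4,6,7} D(Y)={4,5,6,7,8}: no change
So after constraint 2: D(Y) = {4,5,6,7,8}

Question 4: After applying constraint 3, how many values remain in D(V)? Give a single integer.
Answer: 4

Derivation:
Constraint 1 (V < Y) on D(V)={3,4,6,7,8} D(Y)={3,4,5,6,7,8}: V {3,4,6,7,8}->{3,4,6,7}; Y {3,4,5,6,7,8}->{4,5,6,7,8}
Constraint 2 (V != Y) on D(V)={3,4,6,7} D(Y)={4,5,6,7,8}: no change
Constraint 3 (V != X) on D(V)={3,4,6,7} D(X)={3,4,7}: no change
So after constraint 3: D(V)={3,4,6,7}, size = 4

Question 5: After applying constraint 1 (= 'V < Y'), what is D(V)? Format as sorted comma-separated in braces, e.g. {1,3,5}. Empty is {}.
Answer: {3,4,6,7}

Derivation:
Constraint 1 (V < Y) on D(V)={3,4,6,7,8} D(Y)={3,4,5,6,7,8}: V {3,4,6,7,8}->{3,4,6,7}; Y {3,4,5,6,7,8}->{4,5,6,7,8}
So after constraint 1: D(V) = {3,4,6,7}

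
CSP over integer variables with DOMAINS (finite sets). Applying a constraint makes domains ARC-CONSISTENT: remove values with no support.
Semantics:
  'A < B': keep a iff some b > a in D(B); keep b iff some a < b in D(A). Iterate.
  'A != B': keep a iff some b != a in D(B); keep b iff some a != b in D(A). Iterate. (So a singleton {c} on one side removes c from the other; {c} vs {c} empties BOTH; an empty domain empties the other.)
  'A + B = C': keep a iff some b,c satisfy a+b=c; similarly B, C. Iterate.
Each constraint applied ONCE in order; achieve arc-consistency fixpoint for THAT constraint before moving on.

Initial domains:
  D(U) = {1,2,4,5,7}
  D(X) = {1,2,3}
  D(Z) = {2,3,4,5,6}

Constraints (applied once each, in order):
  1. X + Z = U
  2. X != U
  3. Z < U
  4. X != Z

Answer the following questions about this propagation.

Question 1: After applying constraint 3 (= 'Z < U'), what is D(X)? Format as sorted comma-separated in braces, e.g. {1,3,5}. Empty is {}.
Constraint 1 (X + Z = U) on D(X)={1,2,3} D(Z)={2,3,4,5,6} D(U)={1,2,4,5,7}: U {1,2,4,5,7}->{4,5,7}
Constraint 2 (X != U) on D(X)={1,2,3} D(U)={4,5,7}: no change
Constraint 3 (Z < U) on D(Z)={2,3,4,5,6} D(U)={4,5,7}: no change
So after constraint 3: D(X) = {1,2,3}

Answer: {1,2,3}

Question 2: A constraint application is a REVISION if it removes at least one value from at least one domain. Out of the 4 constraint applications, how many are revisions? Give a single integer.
Answer: 1

Derivation:
Constraint 1 (X + Z = U) on D(X)={1,2,3} D(Z)={2,3,4,5,6} D(U)={1,2,4,5,7}: U {1,2,4,5,7}->{4,5,7} => REVISION
Constraint 2 (X != U) on D(X)={1,2,3} D(U)={4,5,7}: no change => not a revision
Constraint 3 (Z < U) on D(Z)={2,3,4,5,6} D(U)={4,5,7}: no change => not a revision
Constraint 4 (X != Z) on D(X)={1,2,3} D(Z)={2,3,4,5,6}: no change => not a revision
Total revisions = 1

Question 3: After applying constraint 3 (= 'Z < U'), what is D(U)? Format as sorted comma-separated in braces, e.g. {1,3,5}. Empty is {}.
Constraint 1 (X + Z = U) on D(X)={1,2,3} D(Z)={2,3,4,5,6} D(U)={1,2,4,5,7}: U {1,2,4,5,7}->{4,5,7}
Constraint 2 (X != U) on D(X)={1,2,3} D(U)={4,5,7}: no change
Constraint 3 (Z < U) on D(Z)={2,3,4,5,6} D(U)={4,5,7}: no change
So after constraint 3: D(U) = {4,5,7}

Answer: {4,5,7}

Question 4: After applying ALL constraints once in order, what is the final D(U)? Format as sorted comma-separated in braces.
Answer: {4,5,7}

Derivation:
Constraint 1 (X + Z = U) on D(X)={1,2,3} D(Z)={2,3,4,5,6} D(U)={1,2,4,5,7}: U {1,2,4,5,7}->{4,5,7}
Constraint 2 (X != U) on D(X)={1,2,3} D(U)={4,5,7}: no change
Constraint 3 (Z < U) on D(Z)={2,3,4,5,6} D(U)={4,5,7}: no change
Constraint 4 (X != Z) on D(X)={1,2,3} D(Z)={2,3,4,5,6}: no change
So after all 4 constraints: D(U) = {4,5,7}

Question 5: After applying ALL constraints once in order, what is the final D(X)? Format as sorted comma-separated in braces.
Answer: {1,2,3}

Derivation:
Constraint 1 (X + Z = U) on D(X)={1,2,3} D(Z)={2,3,4,5,6} D(U)={1,2,4,5,7}: U {1,2,4,5,7}->{4,5,7}
Constraint 2 (X != U) on D(X)={1,2,3} D(U)={4,5,7}: no change
Constraint 3 (Z < U) on D(Z)={2,3,4,5,6} D(U)={4,5,7}: no change
Constraint 4 (X != Z) on D(X)={1,2,3} D(Z)={2,3,4,5,6}: no change
So after all 4 constraints: D(X) = {1,2,3}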